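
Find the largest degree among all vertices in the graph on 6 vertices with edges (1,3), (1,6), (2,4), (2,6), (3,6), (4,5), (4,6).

Step 1: Count edges incident to each vertex:
  deg(1) = 2 (neighbors: 3, 6)
  deg(2) = 2 (neighbors: 4, 6)
  deg(3) = 2 (neighbors: 1, 6)
  deg(4) = 3 (neighbors: 2, 5, 6)
  deg(5) = 1 (neighbors: 4)
  deg(6) = 4 (neighbors: 1, 2, 3, 4)

Step 2: Find maximum:
  max(2, 2, 2, 3, 1, 4) = 4 (vertex 6)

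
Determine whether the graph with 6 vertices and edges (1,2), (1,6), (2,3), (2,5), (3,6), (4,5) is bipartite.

Step 1: Attempt 2-coloring using BFS:
  Start at vertex 1, assign color 0
  Color vertex 2 with color 1 (neighbor of 1)
  Color vertex 6 with color 1 (neighbor of 1)
  Color vertex 3 with color 0 (neighbor of 2)
  Color vertex 5 with color 0 (neighbor of 2)
  Color vertex 4 with color 1 (neighbor of 5)

Step 2: 2-coloring succeeded. No conflicts found.
  Set A (color 0): {1, 3, 5}
  Set B (color 1): {2, 4, 6}

The graph is bipartite with partition {1, 3, 5}, {2, 4, 6}.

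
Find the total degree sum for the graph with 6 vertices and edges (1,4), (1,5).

Step 1: Count edges incident to each vertex:
  deg(1) = 2 (neighbors: 4, 5)
  deg(2) = 0 (neighbors: none)
  deg(3) = 0 (neighbors: none)
  deg(4) = 1 (neighbors: 1)
  deg(5) = 1 (neighbors: 1)
  deg(6) = 0 (neighbors: none)

Step 2: Sum all degrees:
  2 + 0 + 0 + 1 + 1 + 0 = 4

Verification: sum of degrees = 2 * |E| = 2 * 2 = 4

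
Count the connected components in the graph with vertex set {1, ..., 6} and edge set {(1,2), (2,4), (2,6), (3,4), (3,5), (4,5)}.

Step 1: Build adjacency list from edges:
  1: 2
  2: 1, 4, 6
  3: 4, 5
  4: 2, 3, 5
  5: 3, 4
  6: 2

Step 2: Run BFS/DFS from vertex 1:
  Visited: {1, 2, 4, 6, 3, 5}
  Reached 6 of 6 vertices

Step 3: All 6 vertices reached from vertex 1, so the graph is connected.
Number of connected components: 1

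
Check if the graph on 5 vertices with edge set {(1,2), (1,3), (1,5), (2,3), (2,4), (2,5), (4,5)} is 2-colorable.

Step 1: Attempt 2-coloring using BFS:
  Start at vertex 1, assign color 0
  Color vertex 2 with color 1 (neighbor of 1)
  Color vertex 3 with color 1 (neighbor of 1)
  Color vertex 5 with color 1 (neighbor of 1)

Step 2: Conflict found! Vertices 2 and 3 are adjacent but have the same color.
This means the graph contains an odd cycle.

The graph is NOT bipartite.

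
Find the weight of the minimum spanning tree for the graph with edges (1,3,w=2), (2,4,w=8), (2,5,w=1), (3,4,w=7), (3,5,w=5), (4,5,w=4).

Apply Kruskal's algorithm (sort edges by weight, add if no cycle):

Sorted edges by weight:
  (2,5) w=1
  (1,3) w=2
  (4,5) w=4
  (3,5) w=5
  (3,4) w=7
  (2,4) w=8

Add edge (2,5) w=1 -- no cycle. Running total: 1
Add edge (1,3) w=2 -- no cycle. Running total: 3
Add edge (4,5) w=4 -- no cycle. Running total: 7
Add edge (3,5) w=5 -- no cycle. Running total: 12

MST edges: (2,5,w=1), (1,3,w=2), (4,5,w=4), (3,5,w=5)
Total MST weight: 1 + 2 + 4 + 5 = 12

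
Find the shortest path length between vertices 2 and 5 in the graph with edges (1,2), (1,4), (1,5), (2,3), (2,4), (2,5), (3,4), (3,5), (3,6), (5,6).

Step 1: Build adjacency list:
  1: 2, 4, 5
  2: 1, 3, 4, 5
  3: 2, 4, 5, 6
  4: 1, 2, 3
  5: 1, 2, 3, 6
  6: 3, 5

Step 2: BFS from vertex 2 to find shortest path to 5:
  vertex 1 reached at distance 1
  vertex 3 reached at distance 1
  vertex 4 reached at distance 1
  vertex 5 reached at distance 1

Step 3: Shortest path: 2 -> 5
Path length: 1 edge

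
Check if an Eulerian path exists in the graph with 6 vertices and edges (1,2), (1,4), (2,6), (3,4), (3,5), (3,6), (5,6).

Step 1: Find the degree of each vertex:
  deg(1) = 2
  deg(2) = 2
  deg(3) = 3
  deg(4) = 2
  deg(5) = 2
  deg(6) = 3

Step 2: Count vertices with odd degree:
  Odd-degree vertices: 3, 6 (2 total)

Step 3: Apply Euler's theorem:
  - Eulerian circuit exists iff graph is connected and all vertices have even degree
  - Eulerian path exists iff graph is connected and has 0 or 2 odd-degree vertices

Graph is connected with exactly 2 odd-degree vertices (3, 6).
Eulerian path exists (starting and ending at the odd-degree vertices), but no Eulerian circuit.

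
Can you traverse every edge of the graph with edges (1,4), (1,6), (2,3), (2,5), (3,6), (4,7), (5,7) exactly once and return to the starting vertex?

Step 1: Find the degree of each vertex:
  deg(1) = 2
  deg(2) = 2
  deg(3) = 2
  deg(4) = 2
  deg(5) = 2
  deg(6) = 2
  deg(7) = 2

Step 2: Count vertices with odd degree:
  All vertices have even degree (0 odd-degree vertices)

Step 3: Apply Euler's theorem:
  - Eulerian circuit exists iff graph is connected and all vertices have even degree
  - Eulerian path exists iff graph is connected and has 0 or 2 odd-degree vertices

Graph is connected with 0 odd-degree vertices.
Both Eulerian circuit and Eulerian path exist.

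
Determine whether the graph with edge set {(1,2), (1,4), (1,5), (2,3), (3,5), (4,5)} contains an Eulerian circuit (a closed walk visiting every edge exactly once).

Step 1: Find the degree of each vertex:
  deg(1) = 3
  deg(2) = 2
  deg(3) = 2
  deg(4) = 2
  deg(5) = 3

Step 2: Count vertices with odd degree:
  Odd-degree vertices: 1, 5 (2 total)

Step 3: Apply Euler's theorem:
  - Eulerian circuit exists iff graph is connected and all vertices have even degree
  - Eulerian path exists iff graph is connected and has 0 or 2 odd-degree vertices

Graph is connected with exactly 2 odd-degree vertices (1, 5).
Eulerian path exists (starting and ending at the odd-degree vertices), but no Eulerian circuit.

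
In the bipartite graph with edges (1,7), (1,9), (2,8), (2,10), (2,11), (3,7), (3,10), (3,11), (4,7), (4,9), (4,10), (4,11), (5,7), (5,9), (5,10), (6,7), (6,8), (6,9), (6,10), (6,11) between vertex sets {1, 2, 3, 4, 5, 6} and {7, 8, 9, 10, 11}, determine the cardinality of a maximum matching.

Step 1: List the neighbors of each left vertex:
  1: 7, 9
  2: 8, 10, 11
  3: 7, 10, 11
  4: 7, 9, 10, 11
  5: 7, 9, 10
  6: 7, 8, 9, 10, 11

Step 2: Greedily match left vertices, then look for augmenting paths:
  Match 1 -- 7
  Match 2 -- 8
  Match 3 -- 10
  Match 4 -- 9
  Match 6 -- 11
  No augmenting path remains.

Step 3: Verify this is maximum:
  Matching size 5 = min(|L|, |R|) = min(6, 5), which is an upper bound, so this matching is maximum.

Maximum matching: {(1,7), (2,8), (3,10), (4,9), (6,11)}
Size: 5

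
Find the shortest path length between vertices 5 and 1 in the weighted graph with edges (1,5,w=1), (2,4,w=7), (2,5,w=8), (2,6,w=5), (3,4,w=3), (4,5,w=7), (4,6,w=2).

Step 1: Build adjacency list with weights:
  1: 5(w=1)
  2: 4(w=7), 5(w=8), 6(w=5)
  3: 4(w=3)
  4: 2(w=7), 3(w=3), 5(w=7), 6(w=2)
  5: 1(w=1), 2(w=8), 4(w=7)
  6: 2(w=5), 4(w=2)

Step 2: Apply Dijkstra's algorithm from vertex 5:
  Visit vertex 5 (distance=0)
    Update dist[1] = 1
    Update dist[2] = 8
    Update dist[4] = 7
  Visit vertex 1 (distance=1)

Step 3: Shortest path: 5 -> 1
Total weight: 1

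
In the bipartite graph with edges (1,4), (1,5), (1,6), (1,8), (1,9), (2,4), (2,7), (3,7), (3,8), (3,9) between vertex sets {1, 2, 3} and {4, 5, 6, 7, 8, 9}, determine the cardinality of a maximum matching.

Step 1: List the neighbors of each left vertex:
  1: 4, 5, 6, 8, 9
  2: 4, 7
  3: 7, 8, 9

Step 2: Greedily match left vertices, then look for augmenting paths:
  Match 1 -- 4
  Match 2 -- 7
  Match 3 -- 8
  No augmenting path remains.

Step 3: Verify this is maximum:
  Matching size 3 = min(|L|, |R|) = min(3, 6), which is an upper bound, so this matching is maximum.

Maximum matching: {(1,4), (2,7), (3,8)}
Size: 3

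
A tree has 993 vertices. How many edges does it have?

A tree on n vertices always has exactly n - 1 edges.
For n = 993: edges = 993 - 1 = 992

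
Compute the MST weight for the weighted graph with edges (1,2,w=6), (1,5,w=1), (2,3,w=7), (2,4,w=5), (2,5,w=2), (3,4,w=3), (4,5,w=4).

Apply Kruskal's algorithm (sort edges by weight, add if no cycle):

Sorted edges by weight:
  (1,5) w=1
  (2,5) w=2
  (3,4) w=3
  (4,5) w=4
  (2,4) w=5
  (1,2) w=6
  (2,3) w=7

Add edge (1,5) w=1 -- no cycle. Running total: 1
Add edge (2,5) w=2 -- no cycle. Running total: 3
Add edge (3,4) w=3 -- no cycle. Running total: 6
Add edge (4,5) w=4 -- no cycle. Running total: 10

MST edges: (1,5,w=1), (2,5,w=2), (3,4,w=3), (4,5,w=4)
Total MST weight: 1 + 2 + 3 + 4 = 10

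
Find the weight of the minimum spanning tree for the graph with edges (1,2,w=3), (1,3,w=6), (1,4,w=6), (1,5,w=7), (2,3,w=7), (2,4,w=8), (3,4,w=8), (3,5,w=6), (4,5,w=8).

Apply Kruskal's algorithm (sort edges by weight, add if no cycle):

Sorted edges by weight:
  (1,2) w=3
  (1,3) w=6
  (1,4) w=6
  (3,5) w=6
  (1,5) w=7
  (2,3) w=7
  (2,4) w=8
  (3,4) w=8
  (4,5) w=8

Add edge (1,2) w=3 -- no cycle. Running total: 3
Add edge (1,3) w=6 -- no cycle. Running total: 9
Add edge (1,4) w=6 -- no cycle. Running total: 15
Add edge (3,5) w=6 -- no cycle. Running total: 21

MST edges: (1,2,w=3), (1,3,w=6), (1,4,w=6), (3,5,w=6)
Total MST weight: 3 + 6 + 6 + 6 = 21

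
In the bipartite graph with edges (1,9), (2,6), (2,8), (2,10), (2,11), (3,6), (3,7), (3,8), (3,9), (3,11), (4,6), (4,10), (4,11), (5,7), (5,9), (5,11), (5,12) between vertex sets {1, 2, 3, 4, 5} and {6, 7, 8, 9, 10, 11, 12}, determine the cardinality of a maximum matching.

Step 1: List the neighbors of each left vertex:
  1: 9
  2: 6, 8, 10, 11
  3: 6, 7, 8, 9, 11
  4: 6, 10, 11
  5: 7, 9, 11, 12

Step 2: Greedily match left vertices, then look for augmenting paths:
  Match 1 -- 9
  Match 2 -- 6
  Match 3 -- 7
  Match 4 -- 10
  Match 5 -- 11
  No augmenting path remains.

Step 3: Verify this is maximum:
  Matching size 5 = min(|L|, |R|) = min(5, 7), which is an upper bound, so this matching is maximum.

Maximum matching: {(1,9), (2,6), (3,7), (4,10), (5,11)}
Size: 5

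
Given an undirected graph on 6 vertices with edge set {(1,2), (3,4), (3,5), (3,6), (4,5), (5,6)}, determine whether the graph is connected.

Step 1: Build adjacency list from edges:
  1: 2
  2: 1
  3: 4, 5, 6
  4: 3, 5
  5: 3, 4, 6
  6: 3, 5

Step 2: Run BFS/DFS from vertex 1:
  Visited: {1, 2}
  Reached 2 of 6 vertices

Step 3: Only 2 of 6 vertices reached. Graph is disconnected.
Connected components: {1, 2}, {3, 4, 5, 6}
Answer: No, the graph is not connected (2 components).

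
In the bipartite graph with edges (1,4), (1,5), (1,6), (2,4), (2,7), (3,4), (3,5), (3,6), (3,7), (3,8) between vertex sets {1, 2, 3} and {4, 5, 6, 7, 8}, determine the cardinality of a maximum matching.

Step 1: List the neighbors of each left vertex:
  1: 4, 5, 6
  2: 4, 7
  3: 4, 5, 6, 7, 8

Step 2: Greedily match left vertices, then look for augmenting paths:
  Match 1 -- 4
  Match 2 -- 7
  Match 3 -- 5
  No augmenting path remains.

Step 3: Verify this is maximum:
  Matching size 3 = min(|L|, |R|) = min(3, 5), which is an upper bound, so this matching is maximum.

Maximum matching: {(1,4), (2,7), (3,5)}
Size: 3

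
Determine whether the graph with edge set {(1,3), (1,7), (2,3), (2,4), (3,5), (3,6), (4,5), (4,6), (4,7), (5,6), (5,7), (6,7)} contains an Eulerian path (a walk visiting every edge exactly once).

Step 1: Find the degree of each vertex:
  deg(1) = 2
  deg(2) = 2
  deg(3) = 4
  deg(4) = 4
  deg(5) = 4
  deg(6) = 4
  deg(7) = 4

Step 2: Count vertices with odd degree:
  All vertices have even degree (0 odd-degree vertices)

Step 3: Apply Euler's theorem:
  - Eulerian circuit exists iff graph is connected and all vertices have even degree
  - Eulerian path exists iff graph is connected and has 0 or 2 odd-degree vertices

Graph is connected with 0 odd-degree vertices.
Both Eulerian circuit and Eulerian path exist.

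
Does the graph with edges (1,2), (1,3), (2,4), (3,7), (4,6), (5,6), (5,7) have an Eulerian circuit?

Step 1: Find the degree of each vertex:
  deg(1) = 2
  deg(2) = 2
  deg(3) = 2
  deg(4) = 2
  deg(5) = 2
  deg(6) = 2
  deg(7) = 2

Step 2: Count vertices with odd degree:
  All vertices have even degree (0 odd-degree vertices)

Step 3: Apply Euler's theorem:
  - Eulerian circuit exists iff graph is connected and all vertices have even degree
  - Eulerian path exists iff graph is connected and has 0 or 2 odd-degree vertices

Graph is connected with 0 odd-degree vertices.
Both Eulerian circuit and Eulerian path exist.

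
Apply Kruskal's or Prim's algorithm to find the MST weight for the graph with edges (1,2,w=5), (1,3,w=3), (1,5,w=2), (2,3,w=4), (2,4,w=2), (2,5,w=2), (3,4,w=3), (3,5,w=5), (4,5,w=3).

Apply Kruskal's algorithm (sort edges by weight, add if no cycle):

Sorted edges by weight:
  (1,5) w=2
  (2,5) w=2
  (2,4) w=2
  (1,3) w=3
  (3,4) w=3
  (4,5) w=3
  (2,3) w=4
  (1,2) w=5
  (3,5) w=5

Add edge (1,5) w=2 -- no cycle. Running total: 2
Add edge (2,5) w=2 -- no cycle. Running total: 4
Add edge (2,4) w=2 -- no cycle. Running total: 6
Add edge (1,3) w=3 -- no cycle. Running total: 9

MST edges: (1,5,w=2), (2,5,w=2), (2,4,w=2), (1,3,w=3)
Total MST weight: 2 + 2 + 2 + 3 = 9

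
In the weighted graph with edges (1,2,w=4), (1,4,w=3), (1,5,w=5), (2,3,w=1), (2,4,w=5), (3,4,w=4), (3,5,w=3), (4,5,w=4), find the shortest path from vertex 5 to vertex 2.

Step 1: Build adjacency list with weights:
  1: 2(w=4), 4(w=3), 5(w=5)
  2: 1(w=4), 3(w=1), 4(w=5)
  3: 2(w=1), 4(w=4), 5(w=3)
  4: 1(w=3), 2(w=5), 3(w=4), 5(w=4)
  5: 1(w=5), 3(w=3), 4(w=4)

Step 2: Apply Dijkstra's algorithm from vertex 5:
  Visit vertex 5 (distance=0)
    Update dist[1] = 5
    Update dist[3] = 3
    Update dist[4] = 4
  Visit vertex 3 (distance=3)
    Update dist[2] = 4
  Visit vertex 2 (distance=4)

Step 3: Shortest path: 5 -> 3 -> 2
Total weight: 3 + 1 = 4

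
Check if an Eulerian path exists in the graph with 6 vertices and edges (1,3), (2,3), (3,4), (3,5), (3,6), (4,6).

Step 1: Find the degree of each vertex:
  deg(1) = 1
  deg(2) = 1
  deg(3) = 5
  deg(4) = 2
  deg(5) = 1
  deg(6) = 2

Step 2: Count vertices with odd degree:
  Odd-degree vertices: 1, 2, 3, 5 (4 total)

Step 3: Apply Euler's theorem:
  - Eulerian circuit exists iff graph is connected and all vertices have even degree
  - Eulerian path exists iff graph is connected and has 0 or 2 odd-degree vertices

Graph has 4 odd-degree vertices (need 0 or 2).
Neither Eulerian path nor Eulerian circuit exists.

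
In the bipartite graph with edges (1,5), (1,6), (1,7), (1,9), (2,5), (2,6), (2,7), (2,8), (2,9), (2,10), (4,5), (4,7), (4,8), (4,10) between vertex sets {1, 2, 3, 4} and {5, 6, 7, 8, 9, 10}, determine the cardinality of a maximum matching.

Step 1: List the neighbors of each left vertex:
  1: 5, 6, 7, 9
  2: 5, 6, 7, 8, 9, 10
  3: (none)
  4: 5, 7, 8, 10

Step 2: Greedily match left vertices, then look for augmenting paths:
  Match 1 -- 5
  Match 2 -- 6
  Match 4 -- 7
  No augmenting path remains.

Step 3: Verify this is maximum:
  Matching has size 3. The vertex set {1, 2, 4} covers every edge and has size 3; any matching has at most one edge per cover vertex, so 3 is maximum (König's theorem).

Maximum matching: {(1,5), (2,6), (4,7)}
Size: 3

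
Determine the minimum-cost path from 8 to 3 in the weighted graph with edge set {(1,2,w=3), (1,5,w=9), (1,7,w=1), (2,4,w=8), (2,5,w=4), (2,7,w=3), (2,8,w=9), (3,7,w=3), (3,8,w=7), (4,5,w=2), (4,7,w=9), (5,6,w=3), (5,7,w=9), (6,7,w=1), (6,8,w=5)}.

Step 1: Build adjacency list with weights:
  1: 2(w=3), 5(w=9), 7(w=1)
  2: 1(w=3), 4(w=8), 5(w=4), 7(w=3), 8(w=9)
  3: 7(w=3), 8(w=7)
  4: 2(w=8), 5(w=2), 7(w=9)
  5: 1(w=9), 2(w=4), 4(w=2), 6(w=3), 7(w=9)
  6: 5(w=3), 7(w=1), 8(w=5)
  7: 1(w=1), 2(w=3), 3(w=3), 4(w=9), 5(w=9), 6(w=1)
  8: 2(w=9), 3(w=7), 6(w=5)

Step 2: Apply Dijkstra's algorithm from vertex 8:
  Visit vertex 8 (distance=0)
    Update dist[2] = 9
    Update dist[3] = 7
    Update dist[6] = 5
  Visit vertex 6 (distance=5)
    Update dist[5] = 8
    Update dist[7] = 6
  Visit vertex 7 (distance=6)
    Update dist[1] = 7
    Update dist[4] = 15
  Visit vertex 1 (distance=7)
  Visit vertex 3 (distance=7)

Step 3: Shortest path: 8 -> 3
Total weight: 7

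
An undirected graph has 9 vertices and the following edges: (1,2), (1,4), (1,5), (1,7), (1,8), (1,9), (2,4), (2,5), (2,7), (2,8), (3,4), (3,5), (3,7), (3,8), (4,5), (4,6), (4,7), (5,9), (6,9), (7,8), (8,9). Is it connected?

Step 1: Build adjacency list from edges:
  1: 2, 4, 5, 7, 8, 9
  2: 1, 4, 5, 7, 8
  3: 4, 5, 7, 8
  4: 1, 2, 3, 5, 6, 7
  5: 1, 2, 3, 4, 9
  6: 4, 9
  7: 1, 2, 3, 4, 8
  8: 1, 2, 3, 7, 9
  9: 1, 5, 6, 8

Step 2: Run BFS/DFS from vertex 1:
  Visited: {1, 2, 4, 5, 7, 8, 9, 3, 6}
  Reached 9 of 9 vertices

Step 3: All 9 vertices reached from vertex 1, so the graph is connected.
Answer: Yes, the graph is connected.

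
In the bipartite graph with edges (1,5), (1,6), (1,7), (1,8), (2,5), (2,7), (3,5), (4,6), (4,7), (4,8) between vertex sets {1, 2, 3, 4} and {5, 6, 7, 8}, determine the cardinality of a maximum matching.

Step 1: List the neighbors of each left vertex:
  1: 5, 6, 7, 8
  2: 5, 7
  3: 5
  4: 6, 7, 8

Step 2: Greedily match left vertices, then look for augmenting paths:
  Match 1 -- 8
  Match 2 -- 7
  Match 3 -- 5
  Match 4 -- 6
  No augmenting path remains.

Step 3: Verify this is maximum:
  Matching size 4 = min(|L|, |R|) = min(4, 4), which is an upper bound, so this matching is maximum.

Maximum matching: {(1,8), (2,7), (3,5), (4,6)}
Size: 4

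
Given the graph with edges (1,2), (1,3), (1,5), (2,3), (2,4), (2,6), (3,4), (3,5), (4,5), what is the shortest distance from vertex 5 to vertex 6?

Step 1: Build adjacency list:
  1: 2, 3, 5
  2: 1, 3, 4, 6
  3: 1, 2, 4, 5
  4: 2, 3, 5
  5: 1, 3, 4
  6: 2

Step 2: BFS from vertex 5 to find shortest path to 6:
  vertex 1 reached at distance 1
  vertex 3 reached at distance 1
  vertex 4 reached at distance 1
  vertex 2 reached at distance 2
  vertex 6 reached at distance 3

Step 3: Shortest path: 5 -> 4 -> 2 -> 6
Path length: 3 edges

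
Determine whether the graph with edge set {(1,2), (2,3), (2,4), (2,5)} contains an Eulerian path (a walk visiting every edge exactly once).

Step 1: Find the degree of each vertex:
  deg(1) = 1
  deg(2) = 4
  deg(3) = 1
  deg(4) = 1
  deg(5) = 1

Step 2: Count vertices with odd degree:
  Odd-degree vertices: 1, 3, 4, 5 (4 total)

Step 3: Apply Euler's theorem:
  - Eulerian circuit exists iff graph is connected and all vertices have even degree
  - Eulerian path exists iff graph is connected and has 0 or 2 odd-degree vertices

Graph has 4 odd-degree vertices (need 0 or 2).
Neither Eulerian path nor Eulerian circuit exists.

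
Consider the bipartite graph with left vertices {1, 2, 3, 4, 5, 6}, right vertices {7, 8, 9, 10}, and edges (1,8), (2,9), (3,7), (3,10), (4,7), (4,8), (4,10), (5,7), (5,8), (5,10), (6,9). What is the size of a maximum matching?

Step 1: List the neighbors of each left vertex:
  1: 8
  2: 9
  3: 7, 10
  4: 7, 8, 10
  5: 7, 8, 10
  6: 9

Step 2: Greedily match left vertices, then look for augmenting paths:
  Match 1 -- 8
  Match 2 -- 9
  Match 3 -- 7
  Match 4 -- 10
  No augmenting path remains.

Step 3: Verify this is maximum:
  Matching size 4 = min(|L|, |R|) = min(6, 4), which is an upper bound, so this matching is maximum.

Maximum matching: {(1,8), (2,9), (3,7), (4,10)}
Size: 4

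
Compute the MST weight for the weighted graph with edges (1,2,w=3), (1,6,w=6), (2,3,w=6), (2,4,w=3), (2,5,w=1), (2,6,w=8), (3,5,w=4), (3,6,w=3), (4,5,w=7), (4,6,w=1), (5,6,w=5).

Apply Kruskal's algorithm (sort edges by weight, add if no cycle):

Sorted edges by weight:
  (2,5) w=1
  (4,6) w=1
  (1,2) w=3
  (2,4) w=3
  (3,6) w=3
  (3,5) w=4
  (5,6) w=5
  (1,6) w=6
  (2,3) w=6
  (4,5) w=7
  (2,6) w=8

Add edge (2,5) w=1 -- no cycle. Running total: 1
Add edge (4,6) w=1 -- no cycle. Running total: 2
Add edge (1,2) w=3 -- no cycle. Running total: 5
Add edge (2,4) w=3 -- no cycle. Running total: 8
Add edge (3,6) w=3 -- no cycle. Running total: 11

MST edges: (2,5,w=1), (4,6,w=1), (1,2,w=3), (2,4,w=3), (3,6,w=3)
Total MST weight: 1 + 1 + 3 + 3 + 3 = 11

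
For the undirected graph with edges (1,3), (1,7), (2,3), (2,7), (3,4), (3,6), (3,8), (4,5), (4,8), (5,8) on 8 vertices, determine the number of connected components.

Step 1: Build adjacency list from edges:
  1: 3, 7
  2: 3, 7
  3: 1, 2, 4, 6, 8
  4: 3, 5, 8
  5: 4, 8
  6: 3
  7: 1, 2
  8: 3, 4, 5

Step 2: Run BFS/DFS from vertex 1:
  Visited: {1, 3, 7, 2, 4, 6, 8, 5}
  Reached 8 of 8 vertices

Step 3: All 8 vertices reached from vertex 1, so the graph is connected.
Number of connected components: 1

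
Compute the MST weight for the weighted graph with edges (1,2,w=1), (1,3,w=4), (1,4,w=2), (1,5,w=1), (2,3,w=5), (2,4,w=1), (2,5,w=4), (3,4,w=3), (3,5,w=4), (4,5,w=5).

Apply Kruskal's algorithm (sort edges by weight, add if no cycle):

Sorted edges by weight:
  (1,2) w=1
  (1,5) w=1
  (2,4) w=1
  (1,4) w=2
  (3,4) w=3
  (1,3) w=4
  (2,5) w=4
  (3,5) w=4
  (2,3) w=5
  (4,5) w=5

Add edge (1,2) w=1 -- no cycle. Running total: 1
Add edge (1,5) w=1 -- no cycle. Running total: 2
Add edge (2,4) w=1 -- no cycle. Running total: 3
Skip edge (1,4) w=2 -- would create cycle
Add edge (3,4) w=3 -- no cycle. Running total: 6

MST edges: (1,2,w=1), (1,5,w=1), (2,4,w=1), (3,4,w=3)
Total MST weight: 1 + 1 + 1 + 3 = 6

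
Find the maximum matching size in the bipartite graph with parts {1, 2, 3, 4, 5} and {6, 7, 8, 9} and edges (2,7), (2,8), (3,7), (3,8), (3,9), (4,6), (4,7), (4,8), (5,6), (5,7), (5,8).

Step 1: List the neighbors of each left vertex:
  1: (none)
  2: 7, 8
  3: 7, 8, 9
  4: 6, 7, 8
  5: 6, 7, 8

Step 2: Greedily match left vertices, then look for augmenting paths:
  Match 2 -- 7
  Match 3 -- 9
  Match 4 -- 6
  Match 5 -- 8
  No augmenting path remains.

Step 3: Verify this is maximum:
  Matching size 4 = min(|L|, |R|) = min(5, 4), which is an upper bound, so this matching is maximum.

Maximum matching: {(2,7), (3,9), (4,6), (5,8)}
Size: 4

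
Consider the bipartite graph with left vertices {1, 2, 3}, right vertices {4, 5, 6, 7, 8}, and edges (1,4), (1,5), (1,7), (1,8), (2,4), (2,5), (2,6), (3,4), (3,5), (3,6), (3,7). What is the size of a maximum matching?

Step 1: List the neighbors of each left vertex:
  1: 4, 5, 7, 8
  2: 4, 5, 6
  3: 4, 5, 6, 7

Step 2: Greedily match left vertices, then look for augmenting paths:
  Match 1 -- 4
  Match 2 -- 5
  Match 3 -- 6
  No augmenting path remains.

Step 3: Verify this is maximum:
  Matching size 3 = min(|L|, |R|) = min(3, 5), which is an upper bound, so this matching is maximum.

Maximum matching: {(1,4), (2,5), (3,6)}
Size: 3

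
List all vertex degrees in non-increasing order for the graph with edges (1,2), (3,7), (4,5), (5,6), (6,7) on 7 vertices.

Step 1: Count edges incident to each vertex:
  deg(1) = 1 (neighbors: 2)
  deg(2) = 1 (neighbors: 1)
  deg(3) = 1 (neighbors: 7)
  deg(4) = 1 (neighbors: 5)
  deg(5) = 2 (neighbors: 4, 6)
  deg(6) = 2 (neighbors: 5, 7)
  deg(7) = 2 (neighbors: 3, 6)

Step 2: Sort degrees in non-increasing order:
  Degrees: [1, 1, 1, 1, 2, 2, 2] -> sorted: [2, 2, 2, 1, 1, 1, 1]

Degree sequence: [2, 2, 2, 1, 1, 1, 1]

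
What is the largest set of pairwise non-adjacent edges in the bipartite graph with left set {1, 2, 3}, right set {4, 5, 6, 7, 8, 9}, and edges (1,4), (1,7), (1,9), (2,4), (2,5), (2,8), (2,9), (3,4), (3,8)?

Step 1: List the neighbors of each left vertex:
  1: 4, 7, 9
  2: 4, 5, 8, 9
  3: 4, 8

Step 2: Greedily match left vertices, then look for augmenting paths:
  Match 1 -- 4
  Match 2 -- 5
  Match 3 -- 8
  No augmenting path remains.

Step 3: Verify this is maximum:
  Matching size 3 = min(|L|, |R|) = min(3, 6), which is an upper bound, so this matching is maximum.

Maximum matching: {(1,4), (2,5), (3,8)}
Size: 3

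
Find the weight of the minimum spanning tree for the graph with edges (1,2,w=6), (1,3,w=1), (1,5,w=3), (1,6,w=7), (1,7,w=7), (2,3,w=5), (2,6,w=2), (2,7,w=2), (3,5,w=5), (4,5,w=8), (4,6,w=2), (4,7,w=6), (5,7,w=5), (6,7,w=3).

Apply Kruskal's algorithm (sort edges by weight, add if no cycle):

Sorted edges by weight:
  (1,3) w=1
  (2,6) w=2
  (2,7) w=2
  (4,6) w=2
  (1,5) w=3
  (6,7) w=3
  (2,3) w=5
  (3,5) w=5
  (5,7) w=5
  (1,2) w=6
  (4,7) w=6
  (1,6) w=7
  (1,7) w=7
  (4,5) w=8

Add edge (1,3) w=1 -- no cycle. Running total: 1
Add edge (2,6) w=2 -- no cycle. Running total: 3
Add edge (2,7) w=2 -- no cycle. Running total: 5
Add edge (4,6) w=2 -- no cycle. Running total: 7
Add edge (1,5) w=3 -- no cycle. Running total: 10
Skip edge (6,7) w=3 -- would create cycle
Add edge (2,3) w=5 -- no cycle. Running total: 15

MST edges: (1,3,w=1), (2,6,w=2), (2,7,w=2), (4,6,w=2), (1,5,w=3), (2,3,w=5)
Total MST weight: 1 + 2 + 2 + 2 + 3 + 5 = 15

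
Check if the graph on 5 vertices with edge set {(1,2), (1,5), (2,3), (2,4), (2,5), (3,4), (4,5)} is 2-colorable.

Step 1: Attempt 2-coloring using BFS:
  Start at vertex 1, assign color 0
  Color vertex 2 with color 1 (neighbor of 1)
  Color vertex 5 with color 1 (neighbor of 1)
  Color vertex 3 with color 0 (neighbor of 2)
  Color vertex 4 with color 0 (neighbor of 2)

Step 2: Conflict found! Vertices 2 and 5 are adjacent but have the same color.
This means the graph contains an odd cycle.

The graph is NOT bipartite.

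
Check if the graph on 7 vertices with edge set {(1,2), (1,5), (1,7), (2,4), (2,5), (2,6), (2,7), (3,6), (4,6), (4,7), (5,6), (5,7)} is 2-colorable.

Step 1: Attempt 2-coloring using BFS:
  Start at vertex 1, assign color 0
  Color vertex 2 with color 1 (neighbor of 1)
  Color vertex 5 with color 1 (neighbor of 1)
  Color vertex 7 with color 1 (neighbor of 1)
  Color vertex 4 with color 0 (neighbor of 2)

Step 2: Conflict found! Vertices 2 and 5 are adjacent but have the same color.
This means the graph contains an odd cycle.

The graph is NOT bipartite.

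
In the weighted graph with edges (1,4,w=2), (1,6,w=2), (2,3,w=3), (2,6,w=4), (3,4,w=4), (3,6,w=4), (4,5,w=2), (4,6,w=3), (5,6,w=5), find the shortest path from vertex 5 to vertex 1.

Step 1: Build adjacency list with weights:
  1: 4(w=2), 6(w=2)
  2: 3(w=3), 6(w=4)
  3: 2(w=3), 4(w=4), 6(w=4)
  4: 1(w=2), 3(w=4), 5(w=2), 6(w=3)
  5: 4(w=2), 6(w=5)
  6: 1(w=2), 2(w=4), 3(w=4), 4(w=3), 5(w=5)

Step 2: Apply Dijkstra's algorithm from vertex 5:
  Visit vertex 5 (distance=0)
    Update dist[4] = 2
    Update dist[6] = 5
  Visit vertex 4 (distance=2)
    Update dist[1] = 4
    Update dist[3] = 6
  Visit vertex 1 (distance=4)

Step 3: Shortest path: 5 -> 4 -> 1
Total weight: 2 + 2 = 4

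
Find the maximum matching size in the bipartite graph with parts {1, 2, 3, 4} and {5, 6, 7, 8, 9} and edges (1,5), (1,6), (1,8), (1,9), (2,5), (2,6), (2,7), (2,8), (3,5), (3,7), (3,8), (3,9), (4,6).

Step 1: List the neighbors of each left vertex:
  1: 5, 6, 8, 9
  2: 5, 6, 7, 8
  3: 5, 7, 8, 9
  4: 6

Step 2: Greedily match left vertices, then look for augmenting paths:
  Match 1 -- 5
  Match 2 -- 8
  Match 3 -- 7
  Match 4 -- 6
  No augmenting path remains.

Step 3: Verify this is maximum:
  Matching size 4 = min(|L|, |R|) = min(4, 5), which is an upper bound, so this matching is maximum.

Maximum matching: {(1,5), (2,8), (3,7), (4,6)}
Size: 4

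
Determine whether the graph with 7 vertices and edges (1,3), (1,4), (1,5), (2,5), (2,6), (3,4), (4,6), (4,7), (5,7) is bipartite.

Step 1: Attempt 2-coloring using BFS:
  Start at vertex 1, assign color 0
  Color vertex 3 with color 1 (neighbor of 1)
  Color vertex 4 with color 1 (neighbor of 1)
  Color vertex 5 with color 1 (neighbor of 1)

Step 2: Conflict found! Vertices 3 and 4 are adjacent but have the same color.
This means the graph contains an odd cycle.

The graph is NOT bipartite.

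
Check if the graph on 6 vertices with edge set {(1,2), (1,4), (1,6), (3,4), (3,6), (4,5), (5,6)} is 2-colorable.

Step 1: Attempt 2-coloring using BFS:
  Start at vertex 1, assign color 0
  Color vertex 2 with color 1 (neighbor of 1)
  Color vertex 4 with color 1 (neighbor of 1)
  Color vertex 6 with color 1 (neighbor of 1)
  Color vertex 3 with color 0 (neighbor of 4)
  Color vertex 5 with color 0 (neighbor of 4)

Step 2: 2-coloring succeeded. No conflicts found.
  Set A (color 0): {1, 3, 5}
  Set B (color 1): {2, 4, 6}

The graph is bipartite with partition {1, 3, 5}, {2, 4, 6}.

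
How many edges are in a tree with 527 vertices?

A tree on n vertices always has exactly n - 1 edges.
For n = 527: edges = 527 - 1 = 526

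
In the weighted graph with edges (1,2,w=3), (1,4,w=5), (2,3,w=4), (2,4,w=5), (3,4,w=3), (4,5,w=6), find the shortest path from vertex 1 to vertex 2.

Step 1: Build adjacency list with weights:
  1: 2(w=3), 4(w=5)
  2: 1(w=3), 3(w=4), 4(w=5)
  3: 2(w=4), 4(w=3)
  4: 1(w=5), 2(w=5), 3(w=3), 5(w=6)
  5: 4(w=6)

Step 2: Apply Dijkstra's algorithm from vertex 1:
  Visit vertex 1 (distance=0)
    Update dist[2] = 3
    Update dist[4] = 5
  Visit vertex 2 (distance=3)
    Update dist[3] = 7

Step 3: Shortest path: 1 -> 2
Total weight: 3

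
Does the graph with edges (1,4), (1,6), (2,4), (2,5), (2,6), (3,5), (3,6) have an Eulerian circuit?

Step 1: Find the degree of each vertex:
  deg(1) = 2
  deg(2) = 3
  deg(3) = 2
  deg(4) = 2
  deg(5) = 2
  deg(6) = 3

Step 2: Count vertices with odd degree:
  Odd-degree vertices: 2, 6 (2 total)

Step 3: Apply Euler's theorem:
  - Eulerian circuit exists iff graph is connected and all vertices have even degree
  - Eulerian path exists iff graph is connected and has 0 or 2 odd-degree vertices

Graph is connected with exactly 2 odd-degree vertices (2, 6).
Eulerian path exists (starting and ending at the odd-degree vertices), but no Eulerian circuit.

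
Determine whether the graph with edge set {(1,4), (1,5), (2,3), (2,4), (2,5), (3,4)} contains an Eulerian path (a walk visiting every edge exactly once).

Step 1: Find the degree of each vertex:
  deg(1) = 2
  deg(2) = 3
  deg(3) = 2
  deg(4) = 3
  deg(5) = 2

Step 2: Count vertices with odd degree:
  Odd-degree vertices: 2, 4 (2 total)

Step 3: Apply Euler's theorem:
  - Eulerian circuit exists iff graph is connected and all vertices have even degree
  - Eulerian path exists iff graph is connected and has 0 or 2 odd-degree vertices

Graph is connected with exactly 2 odd-degree vertices (2, 4).
Eulerian path exists (starting and ending at the odd-degree vertices), but no Eulerian circuit.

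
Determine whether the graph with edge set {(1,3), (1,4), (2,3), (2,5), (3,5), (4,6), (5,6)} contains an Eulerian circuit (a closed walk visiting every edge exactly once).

Step 1: Find the degree of each vertex:
  deg(1) = 2
  deg(2) = 2
  deg(3) = 3
  deg(4) = 2
  deg(5) = 3
  deg(6) = 2

Step 2: Count vertices with odd degree:
  Odd-degree vertices: 3, 5 (2 total)

Step 3: Apply Euler's theorem:
  - Eulerian circuit exists iff graph is connected and all vertices have even degree
  - Eulerian path exists iff graph is connected and has 0 or 2 odd-degree vertices

Graph is connected with exactly 2 odd-degree vertices (3, 5).
Eulerian path exists (starting and ending at the odd-degree vertices), but no Eulerian circuit.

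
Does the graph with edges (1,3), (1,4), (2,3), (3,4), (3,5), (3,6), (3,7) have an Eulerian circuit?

Step 1: Find the degree of each vertex:
  deg(1) = 2
  deg(2) = 1
  deg(3) = 6
  deg(4) = 2
  deg(5) = 1
  deg(6) = 1
  deg(7) = 1

Step 2: Count vertices with odd degree:
  Odd-degree vertices: 2, 5, 6, 7 (4 total)

Step 3: Apply Euler's theorem:
  - Eulerian circuit exists iff graph is connected and all vertices have even degree
  - Eulerian path exists iff graph is connected and has 0 or 2 odd-degree vertices

Graph has 4 odd-degree vertices (need 0 or 2).
Neither Eulerian path nor Eulerian circuit exists.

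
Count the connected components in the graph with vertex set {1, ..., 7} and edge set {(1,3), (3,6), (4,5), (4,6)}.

Step 1: Build adjacency list from edges:
  1: 3
  2: (none)
  3: 1, 6
  4: 5, 6
  5: 4
  6: 3, 4
  7: (none)

Step 2: Run BFS/DFS from vertex 1:
  Visited: {1, 3, 6, 4, 5}
  Reached 5 of 7 vertices

Step 3: Only 5 of 7 vertices reached. Graph is disconnected.
Connected components: {1, 3, 4, 5, 6}, {2}, {7}
Number of connected components: 3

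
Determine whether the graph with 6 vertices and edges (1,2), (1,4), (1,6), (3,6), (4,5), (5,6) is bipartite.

Step 1: Attempt 2-coloring using BFS:
  Start at vertex 1, assign color 0
  Color vertex 2 with color 1 (neighbor of 1)
  Color vertex 4 with color 1 (neighbor of 1)
  Color vertex 6 with color 1 (neighbor of 1)
  Color vertex 5 with color 0 (neighbor of 4)
  Color vertex 3 with color 0 (neighbor of 6)

Step 2: 2-coloring succeeded. No conflicts found.
  Set A (color 0): {1, 3, 5}
  Set B (color 1): {2, 4, 6}

The graph is bipartite with partition {1, 3, 5}, {2, 4, 6}.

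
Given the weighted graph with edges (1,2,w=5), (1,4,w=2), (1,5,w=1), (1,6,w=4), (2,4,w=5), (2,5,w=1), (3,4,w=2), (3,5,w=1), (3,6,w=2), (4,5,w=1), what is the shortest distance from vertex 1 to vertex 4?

Step 1: Build adjacency list with weights:
  1: 2(w=5), 4(w=2), 5(w=1), 6(w=4)
  2: 1(w=5), 4(w=5), 5(w=1)
  3: 4(w=2), 5(w=1), 6(w=2)
  4: 1(w=2), 2(w=5), 3(w=2), 5(w=1)
  5: 1(w=1), 2(w=1), 3(w=1), 4(w=1)
  6: 1(w=4), 3(w=2)

Step 2: Apply Dijkstra's algorithm from vertex 1:
  Visit vertex 1 (distance=0)
    Update dist[2] = 5
    Update dist[4] = 2
    Update dist[5] = 1
    Update dist[6] = 4
  Visit vertex 5 (distance=1)
    Update dist[2] = 2
    Update dist[3] = 2
  Visit vertex 2 (distance=2)
  Visit vertex 3 (distance=2)
  Visit vertex 4 (distance=2)

Step 3: Shortest path: 1 -> 4
Total weight: 2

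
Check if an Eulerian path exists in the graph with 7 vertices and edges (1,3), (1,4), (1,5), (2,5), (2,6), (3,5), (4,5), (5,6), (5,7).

Step 1: Find the degree of each vertex:
  deg(1) = 3
  deg(2) = 2
  deg(3) = 2
  deg(4) = 2
  deg(5) = 6
  deg(6) = 2
  deg(7) = 1

Step 2: Count vertices with odd degree:
  Odd-degree vertices: 1, 7 (2 total)

Step 3: Apply Euler's theorem:
  - Eulerian circuit exists iff graph is connected and all vertices have even degree
  - Eulerian path exists iff graph is connected and has 0 or 2 odd-degree vertices

Graph is connected with exactly 2 odd-degree vertices (1, 7).
Eulerian path exists (starting and ending at the odd-degree vertices), but no Eulerian circuit.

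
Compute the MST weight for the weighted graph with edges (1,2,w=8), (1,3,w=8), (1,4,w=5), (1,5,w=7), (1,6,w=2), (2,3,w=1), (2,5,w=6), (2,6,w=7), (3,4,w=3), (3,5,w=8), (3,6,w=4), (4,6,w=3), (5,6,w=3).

Apply Kruskal's algorithm (sort edges by weight, add if no cycle):

Sorted edges by weight:
  (2,3) w=1
  (1,6) w=2
  (3,4) w=3
  (4,6) w=3
  (5,6) w=3
  (3,6) w=4
  (1,4) w=5
  (2,5) w=6
  (1,5) w=7
  (2,6) w=7
  (1,2) w=8
  (1,3) w=8
  (3,5) w=8

Add edge (2,3) w=1 -- no cycle. Running total: 1
Add edge (1,6) w=2 -- no cycle. Running total: 3
Add edge (3,4) w=3 -- no cycle. Running total: 6
Add edge (4,6) w=3 -- no cycle. Running total: 9
Add edge (5,6) w=3 -- no cycle. Running total: 12

MST edges: (2,3,w=1), (1,6,w=2), (3,4,w=3), (4,6,w=3), (5,6,w=3)
Total MST weight: 1 + 2 + 3 + 3 + 3 = 12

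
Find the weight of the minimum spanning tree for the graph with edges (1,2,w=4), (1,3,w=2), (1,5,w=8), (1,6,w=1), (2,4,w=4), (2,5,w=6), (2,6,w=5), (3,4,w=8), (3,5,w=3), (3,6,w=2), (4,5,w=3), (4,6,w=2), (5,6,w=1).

Apply Kruskal's algorithm (sort edges by weight, add if no cycle):

Sorted edges by weight:
  (1,6) w=1
  (5,6) w=1
  (1,3) w=2
  (3,6) w=2
  (4,6) w=2
  (3,5) w=3
  (4,5) w=3
  (1,2) w=4
  (2,4) w=4
  (2,6) w=5
  (2,5) w=6
  (1,5) w=8
  (3,4) w=8

Add edge (1,6) w=1 -- no cycle. Running total: 1
Add edge (5,6) w=1 -- no cycle. Running total: 2
Add edge (1,3) w=2 -- no cycle. Running total: 4
Skip edge (3,6) w=2 -- would create cycle
Add edge (4,6) w=2 -- no cycle. Running total: 6
Skip edge (3,5) w=3 -- would create cycle
Skip edge (4,5) w=3 -- would create cycle
Add edge (1,2) w=4 -- no cycle. Running total: 10

MST edges: (1,6,w=1), (5,6,w=1), (1,3,w=2), (4,6,w=2), (1,2,w=4)
Total MST weight: 1 + 1 + 2 + 2 + 4 = 10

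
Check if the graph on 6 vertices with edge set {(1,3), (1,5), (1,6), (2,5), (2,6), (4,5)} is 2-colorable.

Step 1: Attempt 2-coloring using BFS:
  Start at vertex 1, assign color 0
  Color vertex 3 with color 1 (neighbor of 1)
  Color vertex 5 with color 1 (neighbor of 1)
  Color vertex 6 with color 1 (neighbor of 1)
  Color vertex 2 with color 0 (neighbor of 5)
  Color vertex 4 with color 0 (neighbor of 5)

Step 2: 2-coloring succeeded. No conflicts found.
  Set A (color 0): {1, 2, 4}
  Set B (color 1): {3, 5, 6}

The graph is bipartite with partition {1, 2, 4}, {3, 5, 6}.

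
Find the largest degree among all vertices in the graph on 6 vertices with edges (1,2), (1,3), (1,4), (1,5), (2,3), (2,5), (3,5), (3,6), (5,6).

Step 1: Count edges incident to each vertex:
  deg(1) = 4 (neighbors: 2, 3, 4, 5)
  deg(2) = 3 (neighbors: 1, 3, 5)
  deg(3) = 4 (neighbors: 1, 2, 5, 6)
  deg(4) = 1 (neighbors: 1)
  deg(5) = 4 (neighbors: 1, 2, 3, 6)
  deg(6) = 2 (neighbors: 3, 5)

Step 2: Find maximum:
  max(4, 3, 4, 1, 4, 2) = 4 (vertex 1)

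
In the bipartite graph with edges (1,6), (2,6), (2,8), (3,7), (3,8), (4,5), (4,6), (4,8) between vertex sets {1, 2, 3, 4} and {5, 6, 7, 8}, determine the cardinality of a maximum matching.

Step 1: List the neighbors of each left vertex:
  1: 6
  2: 6, 8
  3: 7, 8
  4: 5, 6, 8

Step 2: Greedily match left vertices, then look for augmenting paths:
  Match 1 -- 6
  Match 2 -- 8
  Match 3 -- 7
  Match 4 -- 5
  No augmenting path remains.

Step 3: Verify this is maximum:
  Matching size 4 = min(|L|, |R|) = min(4, 4), which is an upper bound, so this matching is maximum.

Maximum matching: {(1,6), (2,8), (3,7), (4,5)}
Size: 4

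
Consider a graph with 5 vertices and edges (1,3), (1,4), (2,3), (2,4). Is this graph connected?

Step 1: Build adjacency list from edges:
  1: 3, 4
  2: 3, 4
  3: 1, 2
  4: 1, 2
  5: (none)

Step 2: Run BFS/DFS from vertex 1:
  Visited: {1, 3, 4, 2}
  Reached 4 of 5 vertices

Step 3: Only 4 of 5 vertices reached. Graph is disconnected.
Connected components: {1, 2, 3, 4}, {5}
Answer: No, the graph is not connected (2 components).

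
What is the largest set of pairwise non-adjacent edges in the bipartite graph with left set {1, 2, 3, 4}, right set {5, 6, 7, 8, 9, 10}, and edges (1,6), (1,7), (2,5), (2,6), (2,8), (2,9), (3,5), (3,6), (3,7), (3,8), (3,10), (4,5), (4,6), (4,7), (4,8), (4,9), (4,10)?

Step 1: List the neighbors of each left vertex:
  1: 6, 7
  2: 5, 6, 8, 9
  3: 5, 6, 7, 8, 10
  4: 5, 6, 7, 8, 9, 10

Step 2: Greedily match left vertices, then look for augmenting paths:
  Match 1 -- 6
  Match 2 -- 5
  Match 3 -- 7
  Match 4 -- 8
  No augmenting path remains.

Step 3: Verify this is maximum:
  Matching size 4 = min(|L|, |R|) = min(4, 6), which is an upper bound, so this matching is maximum.

Maximum matching: {(1,6), (2,5), (3,7), (4,8)}
Size: 4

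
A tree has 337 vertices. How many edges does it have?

A tree on n vertices always has exactly n - 1 edges.
For n = 337: edges = 337 - 1 = 336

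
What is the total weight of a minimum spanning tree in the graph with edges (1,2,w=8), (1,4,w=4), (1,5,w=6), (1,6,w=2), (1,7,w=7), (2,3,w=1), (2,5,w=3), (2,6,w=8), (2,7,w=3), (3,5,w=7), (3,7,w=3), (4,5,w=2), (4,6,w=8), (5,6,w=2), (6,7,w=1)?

Apply Kruskal's algorithm (sort edges by weight, add if no cycle):

Sorted edges by weight:
  (2,3) w=1
  (6,7) w=1
  (1,6) w=2
  (4,5) w=2
  (5,6) w=2
  (2,7) w=3
  (2,5) w=3
  (3,7) w=3
  (1,4) w=4
  (1,5) w=6
  (1,7) w=7
  (3,5) w=7
  (1,2) w=8
  (2,6) w=8
  (4,6) w=8

Add edge (2,3) w=1 -- no cycle. Running total: 1
Add edge (6,7) w=1 -- no cycle. Running total: 2
Add edge (1,6) w=2 -- no cycle. Running total: 4
Add edge (4,5) w=2 -- no cycle. Running total: 6
Add edge (5,6) w=2 -- no cycle. Running total: 8
Add edge (2,7) w=3 -- no cycle. Running total: 11

MST edges: (2,3,w=1), (6,7,w=1), (1,6,w=2), (4,5,w=2), (5,6,w=2), (2,7,w=3)
Total MST weight: 1 + 1 + 2 + 2 + 2 + 3 = 11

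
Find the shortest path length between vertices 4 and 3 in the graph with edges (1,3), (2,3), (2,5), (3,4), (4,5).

Step 1: Build adjacency list:
  1: 3
  2: 3, 5
  3: 1, 2, 4
  4: 3, 5
  5: 2, 4

Step 2: BFS from vertex 4 to find shortest path to 3:
  vertex 3 reached at distance 1

Step 3: Shortest path: 4 -> 3
Path length: 1 edge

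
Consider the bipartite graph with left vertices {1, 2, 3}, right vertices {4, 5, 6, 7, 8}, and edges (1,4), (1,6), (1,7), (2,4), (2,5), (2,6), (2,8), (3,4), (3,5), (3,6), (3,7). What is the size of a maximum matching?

Step 1: List the neighbors of each left vertex:
  1: 4, 6, 7
  2: 4, 5, 6, 8
  3: 4, 5, 6, 7

Step 2: Greedily match left vertices, then look for augmenting paths:
  Match 1 -- 4
  Match 2 -- 5
  Match 3 -- 6
  No augmenting path remains.

Step 3: Verify this is maximum:
  Matching size 3 = min(|L|, |R|) = min(3, 5), which is an upper bound, so this matching is maximum.

Maximum matching: {(1,4), (2,5), (3,6)}
Size: 3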